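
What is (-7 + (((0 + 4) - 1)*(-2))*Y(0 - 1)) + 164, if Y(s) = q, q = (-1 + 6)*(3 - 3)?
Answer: 157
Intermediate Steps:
q = 0 (q = 5*0 = 0)
Y(s) = 0
(-7 + (((0 + 4) - 1)*(-2))*Y(0 - 1)) + 164 = (-7 + (((0 + 4) - 1)*(-2))*0) + 164 = (-7 + ((4 - 1)*(-2))*0) + 164 = (-7 + (3*(-2))*0) + 164 = (-7 - 6*0) + 164 = (-7 + 0) + 164 = -7 + 164 = 157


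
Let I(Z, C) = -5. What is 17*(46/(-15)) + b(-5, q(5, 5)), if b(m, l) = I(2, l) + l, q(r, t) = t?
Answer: -782/15 ≈ -52.133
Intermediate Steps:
b(m, l) = -5 + l
17*(46/(-15)) + b(-5, q(5, 5)) = 17*(46/(-15)) + (-5 + 5) = 17*(46*(-1/15)) + 0 = 17*(-46/15) + 0 = -782/15 + 0 = -782/15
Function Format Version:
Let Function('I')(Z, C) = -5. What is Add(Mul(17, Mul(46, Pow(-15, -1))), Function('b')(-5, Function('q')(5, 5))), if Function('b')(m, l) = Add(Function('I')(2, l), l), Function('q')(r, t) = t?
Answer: Rational(-782, 15) ≈ -52.133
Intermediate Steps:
Function('b')(m, l) = Add(-5, l)
Add(Mul(17, Mul(46, Pow(-15, -1))), Function('b')(-5, Function('q')(5, 5))) = Add(Mul(17, Mul(46, Pow(-15, -1))), Add(-5, 5)) = Add(Mul(17, Mul(46, Rational(-1, 15))), 0) = Add(Mul(17, Rational(-46, 15)), 0) = Add(Rational(-782, 15), 0) = Rational(-782, 15)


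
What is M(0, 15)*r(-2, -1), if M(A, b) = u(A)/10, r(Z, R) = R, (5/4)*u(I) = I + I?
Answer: 0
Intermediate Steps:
u(I) = 8*I/5 (u(I) = 4*(I + I)/5 = 4*(2*I)/5 = 8*I/5)
M(A, b) = 4*A/25 (M(A, b) = (8*A/5)/10 = (8*A/5)*(1/10) = 4*A/25)
M(0, 15)*r(-2, -1) = ((4/25)*0)*(-1) = 0*(-1) = 0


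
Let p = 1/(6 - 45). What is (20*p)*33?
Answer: -220/13 ≈ -16.923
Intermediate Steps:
p = -1/39 (p = 1/(-39) = -1/39 ≈ -0.025641)
(20*p)*33 = (20*(-1/39))*33 = -20/39*33 = -220/13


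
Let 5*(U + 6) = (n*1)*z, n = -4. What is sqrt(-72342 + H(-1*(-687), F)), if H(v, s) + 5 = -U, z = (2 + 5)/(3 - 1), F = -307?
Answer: I*sqrt(1808455)/5 ≈ 268.96*I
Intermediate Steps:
z = 7/2 ≈ 3.5000
U = -44/5 (U = -6 + (-4*1*(7/2))/5 = -6 + (-4*7/2)/5 = -6 + (1/5)*(-14) = -6 - 14/5 = -44/5 ≈ -8.8000)
H(v, s) = 19/5 (H(v, s) = -5 - 1*(-44/5) = -5 + 44/5 = 19/5)
sqrt(-72342 + H(-1*(-687), F)) = sqrt(-72342 + 19/5) = sqrt(-361691/5) = I*sqrt(1808455)/5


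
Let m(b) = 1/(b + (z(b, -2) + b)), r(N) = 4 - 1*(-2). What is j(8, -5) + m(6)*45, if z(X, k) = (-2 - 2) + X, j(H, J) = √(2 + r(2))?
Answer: 45/14 + 2*√2 ≈ 6.0427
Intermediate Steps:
r(N) = 6 (r(N) = 4 + 2 = 6)
j(H, J) = 2*√2 (j(H, J) = √(2 + 6) = √8 = 2*√2)
z(X, k) = -4 + X
m(b) = 1/(-4 + 3*b) (m(b) = 1/(b + ((-4 + b) + b)) = 1/(b + (-4 + 2*b)) = 1/(-4 + 3*b))
j(8, -5) + m(6)*45 = 2*√2 + 45/(-4 + 3*6) = 2*√2 + 45/(-4 + 18) = 2*√2 + 45/14 = 45/14 + 2*√2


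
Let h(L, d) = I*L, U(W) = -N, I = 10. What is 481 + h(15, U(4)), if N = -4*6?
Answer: 631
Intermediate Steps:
N = -24
U(W) = 24 (U(W) = -1*(-24) = 24)
h(L, d) = 10*L
481 + h(15, U(4)) = 481 + 10*15 = 481 + 150 = 631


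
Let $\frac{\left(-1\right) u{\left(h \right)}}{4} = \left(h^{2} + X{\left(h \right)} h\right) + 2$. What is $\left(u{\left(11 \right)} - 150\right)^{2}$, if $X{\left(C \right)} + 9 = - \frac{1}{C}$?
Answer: $58564$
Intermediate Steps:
$X{\left(C \right)} = -9 - \frac{1}{C}$
$u{\left(h \right)} = -8 - 4 h^{2} - 4 h \left(-9 - \frac{1}{h}\right)$ ($u{\left(h \right)} = - 4 \left(\left(h^{2} + \left(-9 - \frac{1}{h}\right) h\right) + 2\right) = - 4 \left(\left(h^{2} + h \left(-9 - \frac{1}{h}\right)\right) + 2\right) = - 4 \left(2 + h^{2} + h \left(-9 - \frac{1}{h}\right)\right) = -8 - 4 h^{2} - 4 h \left(-9 - \frac{1}{h}\right)$)
$\left(u{\left(11 \right)} - 150\right)^{2} = \left(\left(-4 - 4 \cdot 11^{2} + 36 \cdot 11\right) - 150\right)^{2} = \left(\left(-4 - 484 + 396\right) - 150\right)^{2} = \left(-92 - 150\right)^{2} = \left(-242\right)^{2} = 58564$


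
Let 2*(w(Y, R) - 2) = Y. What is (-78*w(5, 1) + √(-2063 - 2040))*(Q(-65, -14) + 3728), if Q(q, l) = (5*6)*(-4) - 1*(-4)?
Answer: -1267812 + 3612*I*√4103 ≈ -1.2678e+6 + 2.3137e+5*I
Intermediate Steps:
w(Y, R) = 2 + Y/2
Q(q, l) = -116 (Q(q, l) = 30*(-4) + 4 = -120 + 4 = -116)
(-78*w(5, 1) + √(-2063 - 2040))*(Q(-65, -14) + 3728) = (-78*(2 + (½)*5) + √(-2063 - 2040))*(-116 + 3728) = (-78*(2 + 5/2) + √(-4103))*3612 = (-78*9/2 + I*√4103)*3612 = (-351 + I*√4103)*3612 = -1267812 + 3612*I*√4103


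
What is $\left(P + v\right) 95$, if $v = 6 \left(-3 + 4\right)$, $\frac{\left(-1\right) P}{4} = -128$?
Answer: $49210$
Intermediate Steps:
$P = 512$ ($P = \left(-4\right) \left(-128\right) = 512$)
$v = 6$ ($v = 6 \cdot 1 = 6$)
$\left(P + v\right) 95 = \left(512 + 6\right) 95 = 518 \cdot 95 = 49210$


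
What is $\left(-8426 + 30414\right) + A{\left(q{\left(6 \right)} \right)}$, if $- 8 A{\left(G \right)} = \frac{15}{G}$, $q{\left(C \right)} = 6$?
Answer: $\frac{351803}{16} \approx 21988.0$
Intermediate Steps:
$A{\left(G \right)} = - \frac{15}{8 G}$ ($A{\left(G \right)} = - \frac{15 \frac{1}{G}}{8} = - \frac{15}{8 G}$)
$\left(-8426 + 30414\right) + A{\left(q{\left(6 \right)} \right)} = \left(-8426 + 30414\right) - \frac{15}{8 \cdot 6} = 21988 - \frac{5}{16} = \frac{351803}{16}$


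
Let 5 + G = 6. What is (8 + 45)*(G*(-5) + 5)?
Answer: 0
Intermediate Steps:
G = 1 (G = -5 + 6 = 1)
(8 + 45)*(G*(-5) + 5) = (8 + 45)*(1*(-5) + 5) = 53*(-5 + 5) = 53*0 = 0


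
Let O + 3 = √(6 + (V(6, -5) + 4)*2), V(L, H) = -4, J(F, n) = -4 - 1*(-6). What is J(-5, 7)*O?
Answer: -6 + 2*√6 ≈ -1.1010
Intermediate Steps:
J(F, n) = 2 (J(F, n) = -4 + 6 = 2)
O = -3 + √6 (O = -3 + √(6 + (-4 + 4)*2) = -3 + √(6 + 0*2) = -3 + √(6 + 0) = -3 + √6 ≈ -0.55051)
J(-5, 7)*O = 2*(-3 + √6) = -6 + 2*√6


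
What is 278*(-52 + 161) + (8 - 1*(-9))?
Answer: 30319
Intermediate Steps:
278*(-52 + 161) + (8 - 1*(-9)) = 278*109 + (8 + 9) = 30302 + 17 = 30319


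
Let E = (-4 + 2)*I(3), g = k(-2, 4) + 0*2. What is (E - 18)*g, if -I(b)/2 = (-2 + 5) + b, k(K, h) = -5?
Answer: -30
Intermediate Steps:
g = -5 (g = -5 + 0*2 = -5 + 0 = -5)
I(b) = -6 - 2*b (I(b) = -2*((-2 + 5) + b) = -2*(3 + b) = -6 - 2*b)
E = 24 (E = (-4 + 2)*(-6 - 2*3) = -2*(-6 - 6) = -2*(-12) = 24)
(E - 18)*g = (24 - 18)*(-5) = 6*(-5) = -30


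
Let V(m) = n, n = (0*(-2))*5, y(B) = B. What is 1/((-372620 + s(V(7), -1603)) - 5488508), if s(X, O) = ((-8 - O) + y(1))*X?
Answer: -1/5861128 ≈ -1.7062e-7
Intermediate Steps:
n = 0 (n = 0*5 = 0)
V(m) = 0
s(X, O) = X*(-7 - O) (s(X, O) = ((-8 - O) + 1)*X = (-7 - O)*X = X*(-7 - O))
1/((-372620 + s(V(7), -1603)) - 5488508) = 1/((-372620 - 1*0*(7 - 1603)) - 5488508) = 1/((-372620 - 1*0*(-1596)) - 5488508) = 1/((-372620 + 0) - 5488508) = 1/(-372620 - 5488508) = 1/(-5861128) = -1/5861128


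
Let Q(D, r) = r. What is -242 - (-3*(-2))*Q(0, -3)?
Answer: -224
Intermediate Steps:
-242 - (-3*(-2))*Q(0, -3) = -242 - (-3*(-2))*(-3) = -242 - 6*(-3) = -242 - 1*(-18) = -242 + 18 = -224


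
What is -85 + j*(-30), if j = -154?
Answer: 4535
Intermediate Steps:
-85 + j*(-30) = -85 - 154*(-30) = -85 + 4620 = 4535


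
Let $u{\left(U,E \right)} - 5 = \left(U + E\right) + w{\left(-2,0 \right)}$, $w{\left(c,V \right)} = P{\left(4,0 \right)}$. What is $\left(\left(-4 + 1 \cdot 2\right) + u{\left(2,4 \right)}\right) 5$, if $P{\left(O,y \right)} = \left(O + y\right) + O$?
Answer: $85$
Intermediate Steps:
$P{\left(O,y \right)} = y + 2 O$
$w{\left(c,V \right)} = 8$ ($w{\left(c,V \right)} = 0 + 2 \cdot 4 = 0 + 8 = 8$)
$u{\left(U,E \right)} = 13 + E + U$ ($u{\left(U,E \right)} = 5 + \left(\left(U + E\right) + 8\right) = 5 + \left(\left(E + U\right) + 8\right) = 5 + \left(8 + E + U\right) = 13 + E + U$)
$\left(\left(-4 + 1 \cdot 2\right) + u{\left(2,4 \right)}\right) 5 = \left(\left(-4 + 1 \cdot 2\right) + \left(13 + 4 + 2\right)\right) 5 = \left(\left(-4 + 2\right) + 19\right) 5 = \left(-2 + 19\right) 5 = 17 \cdot 5 = 85$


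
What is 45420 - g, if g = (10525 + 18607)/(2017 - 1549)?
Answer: 5306857/117 ≈ 45358.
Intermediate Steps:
g = 7283/117 (g = 29132/468 = 29132*(1/468) = 7283/117 ≈ 62.248)
45420 - g = 45420 - 1*7283/117 = 45420 - 7283/117 = 5306857/117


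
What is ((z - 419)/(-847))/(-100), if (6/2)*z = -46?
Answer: -1303/254100 ≈ -0.0051279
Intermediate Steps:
z = -46/3 (z = (⅓)*(-46) = -46/3 ≈ -15.333)
((z - 419)/(-847))/(-100) = ((-46/3 - 419)/(-847))/(-100) = -1303/3*(-1/847)*(-1/100) = (1303/2541)*(-1/100) = -1303/254100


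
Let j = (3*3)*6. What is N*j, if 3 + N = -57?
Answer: -3240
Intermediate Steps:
j = 54 (j = 9*6 = 54)
N = -60 (N = -3 - 57 = -60)
N*j = -60*54 = -3240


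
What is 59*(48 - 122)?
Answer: -4366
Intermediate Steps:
59*(48 - 122) = 59*(-74) = -4366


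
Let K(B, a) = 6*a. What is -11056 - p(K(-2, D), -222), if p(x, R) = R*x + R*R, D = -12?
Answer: -76324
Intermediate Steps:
p(x, R) = R² + R*x (p(x, R) = R*x + R² = R² + R*x)
-11056 - p(K(-2, D), -222) = -11056 - (-222)*(-222 + 6*(-12)) = -11056 - (-222)*(-222 - 72) = -11056 - (-222)*(-294) = -11056 - 1*65268 = -11056 - 65268 = -76324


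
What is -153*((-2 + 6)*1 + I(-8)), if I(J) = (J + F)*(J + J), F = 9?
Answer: 1836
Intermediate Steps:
I(J) = 2*J*(9 + J) (I(J) = (J + 9)*(J + J) = (9 + J)*(2*J) = 2*J*(9 + J))
-153*((-2 + 6)*1 + I(-8)) = -153*((-2 + 6)*1 + 2*(-8)*(9 - 8)) = -153*(4*1 + 2*(-8)*1) = -153*(4 - 16) = -153*(-12) = 1836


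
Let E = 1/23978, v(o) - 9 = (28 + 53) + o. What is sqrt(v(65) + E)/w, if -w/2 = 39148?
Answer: -sqrt(89116418998)/1877381488 ≈ -0.00015901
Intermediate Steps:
v(o) = 90 + o (v(o) = 9 + ((28 + 53) + o) = 9 + (81 + o) = 90 + o)
E = 1/23978 ≈ 4.1705e-5
w = -78296 (w = -2*39148 = -78296)
sqrt(v(65) + E)/w = sqrt((90 + 65) + 1/23978)/(-78296) = sqrt(155 + 1/23978)*(-1/78296) = sqrt(3716591/23978)*(-1/78296) = (sqrt(89116418998)/23978)*(-1/78296) = -sqrt(89116418998)/1877381488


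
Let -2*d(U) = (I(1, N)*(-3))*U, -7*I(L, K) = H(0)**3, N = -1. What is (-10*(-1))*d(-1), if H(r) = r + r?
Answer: 0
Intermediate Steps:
H(r) = 2*r
I(L, K) = 0 (I(L, K) = -(2*0)**3/7 = -1/7*0**3 = -1/7*0 = 0)
d(U) = 0 (d(U) = -0*(-3)*U/2 = -0*U = -1/2*0 = 0)
(-10*(-1))*d(-1) = -10*(-1)*0 = 10*0 = 0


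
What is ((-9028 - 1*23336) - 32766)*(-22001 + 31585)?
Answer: -624205920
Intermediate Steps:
((-9028 - 1*23336) - 32766)*(-22001 + 31585) = ((-9028 - 23336) - 32766)*9584 = (-32364 - 32766)*9584 = -65130*9584 = -624205920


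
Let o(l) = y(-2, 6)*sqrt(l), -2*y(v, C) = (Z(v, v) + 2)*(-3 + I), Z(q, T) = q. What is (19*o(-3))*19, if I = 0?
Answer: 0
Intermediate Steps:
y(v, C) = 3 + 3*v/2 (y(v, C) = -(v + 2)*(-3 + 0)/2 = -(2 + v)*(-3)/2 = -(-6 - 3*v)/2 = 3 + 3*v/2)
o(l) = 0 (o(l) = (3 + (3/2)*(-2))*sqrt(l) = (3 - 3)*sqrt(l) = 0*sqrt(l) = 0)
(19*o(-3))*19 = (19*0)*19 = 0*19 = 0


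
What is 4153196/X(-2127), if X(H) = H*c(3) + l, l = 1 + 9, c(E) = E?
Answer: -4153196/6371 ≈ -651.89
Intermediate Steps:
l = 10
X(H) = 10 + 3*H (X(H) = H*3 + 10 = 3*H + 10 = 10 + 3*H)
4153196/X(-2127) = 4153196/(10 + 3*(-2127)) = 4153196/(10 - 6381) = 4153196/(-6371) = 4153196*(-1/6371) = -4153196/6371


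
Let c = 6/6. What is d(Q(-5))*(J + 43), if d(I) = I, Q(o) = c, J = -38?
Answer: 5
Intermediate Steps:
c = 1 (c = 6*(⅙) = 1)
Q(o) = 1
d(Q(-5))*(J + 43) = 1*(-38 + 43) = 1*5 = 5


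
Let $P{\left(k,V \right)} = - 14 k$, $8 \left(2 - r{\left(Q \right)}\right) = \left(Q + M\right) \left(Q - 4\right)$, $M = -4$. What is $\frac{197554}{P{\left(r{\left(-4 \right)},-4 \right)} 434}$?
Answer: $\frac{14111}{2604} \approx 5.419$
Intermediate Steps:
$r{\left(Q \right)} = 2 - \frac{\left(-4 + Q\right)^{2}}{8}$ ($r{\left(Q \right)} = 2 - \frac{\left(Q - 4\right) \left(Q - 4\right)}{8} = 2 - \frac{\left(-4 + Q\right) \left(-4 + Q\right)}{8} = 2 - \frac{\left(-4 + Q\right)^{2}}{8}$)
$\frac{197554}{P{\left(r{\left(-4 \right)},-4 \right)} 434} = \frac{197554}{- 14 \cdot \frac{1}{8} \left(-4\right) \left(8 - -4\right) 434} = \frac{197554}{- 14 \cdot \frac{1}{8} \left(-4\right) \left(8 + 4\right) 434} = \frac{197554}{- 14 \cdot \frac{1}{8} \left(-4\right) 12 \cdot 434} = \frac{197554}{\left(-14\right) \left(-6\right) 434} = \frac{197554}{84 \cdot 434} = \frac{197554}{36456} = 197554 \cdot \frac{1}{36456} = \frac{14111}{2604}$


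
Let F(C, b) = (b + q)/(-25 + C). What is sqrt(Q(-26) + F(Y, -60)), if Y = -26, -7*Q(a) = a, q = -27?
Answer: sqrt(76755)/119 ≈ 2.3281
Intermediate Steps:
Q(a) = -a/7
F(C, b) = (-27 + b)/(-25 + C) (F(C, b) = (b - 27)/(-25 + C) = (-27 + b)/(-25 + C))
sqrt(Q(-26) + F(Y, -60)) = sqrt(-1/7*(-26) + (-27 - 60)/(-25 - 26)) = sqrt(26/7 - 87/(-51)) = sqrt(26/7 - 1/51*(-87)) = sqrt(26/7 + 29/17) = sqrt(645/119) = sqrt(76755)/119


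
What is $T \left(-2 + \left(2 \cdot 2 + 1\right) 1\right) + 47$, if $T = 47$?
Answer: $188$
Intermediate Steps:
$T \left(-2 + \left(2 \cdot 2 + 1\right) 1\right) + 47 = 47 \left(-2 + \left(2 \cdot 2 + 1\right) 1\right) + 47 = 47 \left(-2 + \left(4 + 1\right) 1\right) + 47 = 47 \left(-2 + 5 \cdot 1\right) + 47 = 47 \left(-2 + 5\right) + 47 = 47 \cdot 3 + 47 = 141 + 47 = 188$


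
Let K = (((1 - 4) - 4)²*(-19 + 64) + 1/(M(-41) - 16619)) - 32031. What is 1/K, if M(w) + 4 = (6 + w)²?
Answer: -15398/459260749 ≈ -3.3528e-5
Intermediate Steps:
M(w) = -4 + (6 + w)²
K = -459260749/15398 (K = (((1 - 4) - 4)²*(-19 + 64) + 1/((-4 + (6 - 41)²) - 16619)) - 32031 = ((-3 - 4)²*45 + 1/((-4 + (-35)²) - 16619)) - 32031 = ((-7)²*45 + 1/((-4 + 1225) - 16619)) - 32031 = (49*45 + 1/(1221 - 16619)) - 32031 = (2205 + 1/(-15398)) - 32031 = (2205 - 1/15398) - 32031 = 33952589/15398 - 32031 = -459260749/15398 ≈ -29826.)
1/K = 1/(-459260749/15398) = -15398/459260749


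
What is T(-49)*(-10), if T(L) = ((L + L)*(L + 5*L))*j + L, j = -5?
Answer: 1441090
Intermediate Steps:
T(L) = L - 60*L**2 (T(L) = ((L + L)*(L + 5*L))*(-5) + L = ((2*L)*(6*L))*(-5) + L = (12*L**2)*(-5) + L = -60*L**2 + L = L - 60*L**2)
T(-49)*(-10) = -49*(1 - 60*(-49))*(-10) = -49*(1 + 2940)*(-10) = -49*2941*(-10) = -144109*(-10) = 1441090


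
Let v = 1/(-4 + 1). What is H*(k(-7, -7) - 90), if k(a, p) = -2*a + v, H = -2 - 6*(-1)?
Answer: -916/3 ≈ -305.33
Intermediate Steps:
v = -⅓ (v = 1/(-3) = -⅓ ≈ -0.33333)
H = 4 (H = -2 + 6 = 4)
k(a, p) = -⅓ - 2*a (k(a, p) = -2*a - ⅓ = -⅓ - 2*a)
H*(k(-7, -7) - 90) = 4*((-⅓ - 2*(-7)) - 90) = 4*((-⅓ + 14) - 90) = 4*(41/3 - 90) = 4*(-229/3) = -916/3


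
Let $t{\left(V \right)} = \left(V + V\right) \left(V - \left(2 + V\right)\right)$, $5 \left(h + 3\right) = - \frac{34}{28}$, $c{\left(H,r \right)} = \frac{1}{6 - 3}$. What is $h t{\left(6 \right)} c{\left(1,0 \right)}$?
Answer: $\frac{908}{35} \approx 25.943$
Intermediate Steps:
$c{\left(H,r \right)} = \frac{1}{3}$
$h = - \frac{227}{70}$ ($h = -3 + \frac{\left(-34\right) \frac{1}{28}}{5} = -3 + \frac{1}{5} \left(- \frac{17}{14}\right) = -3 - \frac{17}{70} = - \frac{227}{70} \approx -3.2429$)
$t{\left(V \right)} = - 4 V$ ($t{\left(V \right)} = 2 V \left(-2\right) = - 4 V$)
$h t{\left(6 \right)} c{\left(1,0 \right)} = - \frac{227 \left(\left(-4\right) 6\right)}{70} \cdot \frac{1}{3} = \left(- \frac{227}{70}\right) \left(-24\right) \frac{1}{3} = \frac{2724}{35} \cdot \frac{1}{3} = \frac{908}{35}$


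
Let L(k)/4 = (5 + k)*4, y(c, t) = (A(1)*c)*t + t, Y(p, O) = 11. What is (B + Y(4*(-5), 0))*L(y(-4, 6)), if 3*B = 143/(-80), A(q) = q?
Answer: -32461/15 ≈ -2164.1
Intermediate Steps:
B = -143/240 (B = (143/(-80))/3 = (143*(-1/80))/3 = (1/3)*(-143/80) = -143/240 ≈ -0.59583)
y(c, t) = t + c*t (y(c, t) = (1*c)*t + t = c*t + t = t + c*t)
L(k) = 80 + 16*k (L(k) = 4*((5 + k)*4) = 4*(20 + 4*k) = 80 + 16*k)
(B + Y(4*(-5), 0))*L(y(-4, 6)) = (-143/240 + 11)*(80 + 16*(6*(1 - 4))) = 2497*(80 + 16*(6*(-3)))/240 = 2497*(80 + 16*(-18))/240 = 2497*(80 - 288)/240 = (2497/240)*(-208) = -32461/15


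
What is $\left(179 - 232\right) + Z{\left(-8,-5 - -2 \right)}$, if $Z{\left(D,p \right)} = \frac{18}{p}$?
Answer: $-59$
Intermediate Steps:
$\left(179 - 232\right) + Z{\left(-8,-5 - -2 \right)} = \left(179 - 232\right) + \frac{18}{-5 - -2} = -53 + \frac{18}{-5 + 2} = -53 + \frac{18}{-3} = -53 + 18 \left(- \frac{1}{3}\right) = -53 - 6 = -59$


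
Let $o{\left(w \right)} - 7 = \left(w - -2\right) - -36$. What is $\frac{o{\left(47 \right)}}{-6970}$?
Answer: $- \frac{46}{3485} \approx -0.013199$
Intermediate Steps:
$o{\left(w \right)} = 45 + w$ ($o{\left(w \right)} = 7 + \left(\left(w - -2\right) - -36\right) = 7 + \left(\left(w + 2\right) + 36\right) = 7 + \left(\left(2 + w\right) + 36\right) = 7 + \left(38 + w\right) = 45 + w$)
$\frac{o{\left(47 \right)}}{-6970} = \frac{45 + 47}{-6970} = 92 \left(- \frac{1}{6970}\right) = - \frac{46}{3485}$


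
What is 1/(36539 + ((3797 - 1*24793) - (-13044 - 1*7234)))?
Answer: 1/35821 ≈ 2.7917e-5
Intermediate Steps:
1/(36539 + ((3797 - 1*24793) - (-13044 - 1*7234))) = 1/(36539 + ((3797 - 24793) - (-13044 - 7234))) = 1/(36539 + (-20996 - 1*(-20278))) = 1/(36539 + (-20996 + 20278)) = 1/(36539 - 718) = 1/35821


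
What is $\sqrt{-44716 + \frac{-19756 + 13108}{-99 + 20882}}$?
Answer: $\frac{2 i \sqrt{4828614543277}}{20783} \approx 211.46 i$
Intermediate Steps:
$\sqrt{-44716 + \frac{-19756 + 13108}{-99 + 20882}} = \sqrt{-44716 - \frac{6648}{20783}} = \sqrt{- \frac{929339276}{20783}} = \frac{2 i \sqrt{4828614543277}}{20783}$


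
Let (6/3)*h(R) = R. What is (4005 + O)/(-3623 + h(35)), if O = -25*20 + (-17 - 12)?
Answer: -6952/7211 ≈ -0.96408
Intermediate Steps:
h(R) = R/2
O = -529 (O = -500 - 29 = -529)
(4005 + O)/(-3623 + h(35)) = (4005 - 529)/(-3623 + (½)*35) = 3476/(-3623 + 35/2) = 3476/(-7211/2) = 3476*(-2/7211) = -6952/7211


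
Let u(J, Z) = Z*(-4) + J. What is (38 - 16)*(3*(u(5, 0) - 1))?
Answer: 264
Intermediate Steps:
u(J, Z) = J - 4*Z (u(J, Z) = -4*Z + J = J - 4*Z)
(38 - 16)*(3*(u(5, 0) - 1)) = (38 - 16)*(3*((5 - 4*0) - 1)) = 22*(3*((5 + 0) - 1)) = 22*(3*(5 - 1)) = 22*(3*4) = 22*12 = 264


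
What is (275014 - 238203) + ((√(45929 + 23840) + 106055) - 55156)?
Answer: 87710 + √69769 ≈ 87974.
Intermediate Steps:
(275014 - 238203) + ((√(45929 + 23840) + 106055) - 55156) = 36811 + ((√69769 + 106055) - 55156) = 36811 + ((106055 + √69769) - 55156) = 36811 + (50899 + √69769) = 87710 + √69769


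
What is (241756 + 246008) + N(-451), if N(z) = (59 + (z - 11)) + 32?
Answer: 487393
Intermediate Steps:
N(z) = 80 + z (N(z) = (59 + (-11 + z)) + 32 = (48 + z) + 32 = 80 + z)
(241756 + 246008) + N(-451) = (241756 + 246008) + (80 - 451) = 487764 - 371 = 487393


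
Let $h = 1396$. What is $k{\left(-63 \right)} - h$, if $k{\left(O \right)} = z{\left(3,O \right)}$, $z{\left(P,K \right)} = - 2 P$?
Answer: $-1402$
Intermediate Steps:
$k{\left(O \right)} = -6$ ($k{\left(O \right)} = \left(-2\right) 3 = -6$)
$k{\left(-63 \right)} - h = -6 - 1396 = -1402$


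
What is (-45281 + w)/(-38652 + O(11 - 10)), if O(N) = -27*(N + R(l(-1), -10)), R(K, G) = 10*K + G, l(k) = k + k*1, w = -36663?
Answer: 81944/37869 ≈ 2.1639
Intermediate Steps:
l(k) = 2*k (l(k) = k + k = 2*k)
R(K, G) = G + 10*K
O(N) = 810 - 27*N (O(N) = -27*(N + (-10 + 10*(2*(-1)))) = -27*(N + (-10 + 10*(-2))) = -27*(N + (-10 - 20)) = -27*(N - 30) = -27*(-30 + N) = 810 - 27*N)
(-45281 + w)/(-38652 + O(11 - 10)) = (-45281 - 36663)/(-38652 + (810 - 27*(11 - 10))) = -81944/(-38652 + (810 - 27*1)) = -81944/(-38652 + (810 - 27)) = -81944/(-38652 + 783) = -81944/(-37869) = -81944*(-1/37869) = 81944/37869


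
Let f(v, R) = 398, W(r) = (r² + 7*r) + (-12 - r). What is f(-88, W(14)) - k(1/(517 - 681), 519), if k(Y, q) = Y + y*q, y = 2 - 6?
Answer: 405737/164 ≈ 2474.0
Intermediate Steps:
W(r) = -12 + r² + 6*r
y = -4
k(Y, q) = Y - 4*q
f(-88, W(14)) - k(1/(517 - 681), 519) = 398 - (1/(517 - 681) - 4*519) = 398 - (1/(-164) - 2076) = 398 - (-1/164 - 2076) = 398 - 1*(-340465/164) = 398 + 340465/164 = 405737/164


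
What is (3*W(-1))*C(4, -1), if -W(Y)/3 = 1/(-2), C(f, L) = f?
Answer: 18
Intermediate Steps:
W(Y) = 3/2 (W(Y) = -3/(-2) = -3*(-½) = 3/2)
(3*W(-1))*C(4, -1) = (3*(3/2))*4 = (9/2)*4 = 18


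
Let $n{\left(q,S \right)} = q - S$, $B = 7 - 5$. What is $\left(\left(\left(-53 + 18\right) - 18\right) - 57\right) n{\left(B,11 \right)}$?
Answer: $990$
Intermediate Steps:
$B = 2$ ($B = 7 - 5 = 2$)
$\left(\left(\left(-53 + 18\right) - 18\right) - 57\right) n{\left(B,11 \right)} = \left(\left(\left(-53 + 18\right) - 18\right) - 57\right) \left(2 - 11\right) = \left(\left(-35 - 18\right) - 57\right) \left(2 - 11\right) = \left(-53 - 57\right) \left(-9\right) = \left(-110\right) \left(-9\right) = 990$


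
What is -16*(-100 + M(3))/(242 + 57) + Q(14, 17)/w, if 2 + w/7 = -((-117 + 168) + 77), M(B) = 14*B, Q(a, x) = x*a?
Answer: 4249/1495 ≈ 2.8421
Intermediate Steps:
Q(a, x) = a*x
w = -910 (w = -14 + 7*(-((-117 + 168) + 77)) = -14 + 7*(-(51 + 77)) = -14 + 7*(-1*128) = -14 + 7*(-128) = -14 - 896 = -910)
-16*(-100 + M(3))/(242 + 57) + Q(14, 17)/w = -16*(-100 + 14*3)/(242 + 57) + (14*17)/(-910) = -16/(299/(-100 + 42)) + 238*(-1/910) = -16/(299/(-58)) - 17/65 = -16/(299*(-1/58)) - 17/65 = -16/(-299/58) - 17/65 = -16*(-58/299) - 17/65 = 928/299 - 17/65 = 4249/1495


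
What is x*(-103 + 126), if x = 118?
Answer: 2714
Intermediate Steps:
x*(-103 + 126) = 118*(-103 + 126) = 118*23 = 2714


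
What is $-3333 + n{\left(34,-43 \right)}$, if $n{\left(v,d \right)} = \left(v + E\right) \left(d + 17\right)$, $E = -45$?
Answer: $-3047$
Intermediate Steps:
$n{\left(v,d \right)} = \left(-45 + v\right) \left(17 + d\right)$ ($n{\left(v,d \right)} = \left(v - 45\right) \left(d + 17\right) = \left(-45 + v\right) \left(17 + d\right)$)
$-3333 + n{\left(34,-43 \right)} = -3333 - -286 = -3333 + \left(-765 + 1935 + 578 - 1462\right) = -3333 + 286 = -3047$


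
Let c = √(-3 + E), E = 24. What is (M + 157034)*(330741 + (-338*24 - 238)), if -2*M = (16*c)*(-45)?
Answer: 50626348294 + 116060760*√21 ≈ 5.1158e+10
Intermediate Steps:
c = √21 (c = √(-3 + 24) = √21 ≈ 4.5826)
M = 360*√21 (M = -16*√21*(-45)/2 = -(-360)*√21 = 360*√21 ≈ 1649.7)
(M + 157034)*(330741 + (-338*24 - 238)) = (360*√21 + 157034)*(330741 + (-338*24 - 238)) = (157034 + 360*√21)*(330741 + (-8112 - 238)) = (157034 + 360*√21)*(330741 - 8350) = (157034 + 360*√21)*322391 = 50626348294 + 116060760*√21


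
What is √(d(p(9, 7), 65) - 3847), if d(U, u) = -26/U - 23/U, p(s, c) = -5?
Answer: I*√95930/5 ≈ 61.945*I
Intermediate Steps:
d(U, u) = -49/U
√(d(p(9, 7), 65) - 3847) = √(-49/(-5) - 3847) = √(-49*(-⅕) - 3847) = √(49/5 - 3847) = √(-19186/5) = I*√95930/5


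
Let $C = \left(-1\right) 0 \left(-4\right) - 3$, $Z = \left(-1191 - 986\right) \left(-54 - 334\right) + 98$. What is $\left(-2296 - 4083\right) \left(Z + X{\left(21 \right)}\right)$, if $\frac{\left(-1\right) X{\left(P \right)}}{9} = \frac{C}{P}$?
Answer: $- \frac{37721750833}{7} \approx -5.3888 \cdot 10^{9}$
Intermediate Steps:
$Z = 844774$ ($Z = \left(-2177\right) \left(-388\right) + 98 = 844676 + 98 = 844774$)
$C = -3$ ($C = 0 \left(-4\right) - 3 = 0 - 3 = -3$)
$X{\left(P \right)} = \frac{27}{P}$ ($X{\left(P \right)} = - 9 \left(- \frac{3}{P}\right) = \frac{27}{P}$)
$\left(-2296 - 4083\right) \left(Z + X{\left(21 \right)}\right) = \left(-2296 - 4083\right) \left(844774 + \frac{27}{21}\right) = - 6379 \left(844774 + 27 \cdot \frac{1}{21}\right) = - 6379 \left(844774 + \frac{9}{7}\right) = \left(-6379\right) \frac{5913427}{7} = - \frac{37721750833}{7}$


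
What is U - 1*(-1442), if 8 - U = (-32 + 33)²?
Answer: 1449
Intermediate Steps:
U = 7 (U = 8 - (-32 + 33)² = 8 - 1*1² = 8 - 1*1 = 8 - 1 = 7)
U - 1*(-1442) = 7 - 1*(-1442) = 7 + 1442 = 1449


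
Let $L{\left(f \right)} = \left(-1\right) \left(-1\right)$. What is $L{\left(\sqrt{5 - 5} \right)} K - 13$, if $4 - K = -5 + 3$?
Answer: $-7$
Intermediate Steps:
$K = 6$ ($K = 4 - \left(-5 + 3\right) = 4 - -2 = 4 + 2 = 6$)
$L{\left(f \right)} = 1$
$L{\left(\sqrt{5 - 5} \right)} K - 13 = 1 \cdot 6 - 13 = 6 - 13 = -7$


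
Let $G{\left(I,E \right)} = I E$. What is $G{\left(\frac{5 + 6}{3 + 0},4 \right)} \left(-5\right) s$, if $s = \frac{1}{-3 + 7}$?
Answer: $- \frac{55}{3} \approx -18.333$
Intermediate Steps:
$s = \frac{1}{4} \approx 0.25$
$G{\left(I,E \right)} = E I$
$G{\left(\frac{5 + 6}{3 + 0},4 \right)} \left(-5\right) s = 4 \frac{5 + 6}{3 + 0} \left(-5\right) \frac{1}{4} = 4 \cdot \frac{11}{3} \left(-5\right) \frac{1}{4} = \frac{44}{3} \left(-5\right) \frac{1}{4} = \left(- \frac{220}{3}\right) \frac{1}{4} = - \frac{55}{3}$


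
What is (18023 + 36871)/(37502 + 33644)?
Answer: 27447/35573 ≈ 0.77157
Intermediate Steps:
(18023 + 36871)/(37502 + 33644) = 54894/71146 = 54894*(1/71146) = 27447/35573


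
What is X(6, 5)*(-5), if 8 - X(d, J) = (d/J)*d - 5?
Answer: -29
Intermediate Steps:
X(d, J) = 13 - d²/J (X(d, J) = 8 - ((d/J)*d - 5) = 8 - (d²/J - 5) = 8 - (-5 + d²/J) = 8 + (5 - d²/J) = 13 - d²/J)
X(6, 5)*(-5) = (13 - 1*6²/5)*(-5) = (13 - 1*⅕*36)*(-5) = (13 - 36/5)*(-5) = (29/5)*(-5) = -29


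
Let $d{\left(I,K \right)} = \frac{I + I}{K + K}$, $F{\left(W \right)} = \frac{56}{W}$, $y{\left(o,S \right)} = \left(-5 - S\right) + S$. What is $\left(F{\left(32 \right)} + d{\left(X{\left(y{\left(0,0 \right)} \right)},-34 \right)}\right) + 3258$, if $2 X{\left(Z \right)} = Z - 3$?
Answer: $\frac{221671}{68} \approx 3259.9$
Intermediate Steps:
$y{\left(o,S \right)} = -5$
$X{\left(Z \right)} = - \frac{3}{2} + \frac{Z}{2}$ ($X{\left(Z \right)} = \frac{Z - 3}{2} = \frac{-3 + Z}{2} = - \frac{3}{2} + \frac{Z}{2}$)
$d{\left(I,K \right)} = \frac{I}{K}$ ($d{\left(I,K \right)} = \frac{2 I}{2 K} = 2 I \frac{1}{2 K} = \frac{I}{K}$)
$\left(F{\left(32 \right)} + d{\left(X{\left(y{\left(0,0 \right)} \right)},-34 \right)}\right) + 3258 = \left(\frac{56}{32} + \frac{- \frac{3}{2} + \frac{1}{2} \left(-5\right)}{-34}\right) + 3258 = \left(56 \cdot \frac{1}{32} + \left(- \frac{3}{2} - \frac{5}{2}\right) \left(- \frac{1}{34}\right)\right) + 3258 = \left(\frac{7}{4} - - \frac{2}{17}\right) + 3258 = \left(\frac{7}{4} + \frac{2}{17}\right) + 3258 = \frac{127}{68} + 3258 = \frac{221671}{68}$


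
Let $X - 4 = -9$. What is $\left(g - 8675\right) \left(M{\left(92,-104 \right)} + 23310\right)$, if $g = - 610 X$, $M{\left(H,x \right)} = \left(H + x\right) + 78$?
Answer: $-131490000$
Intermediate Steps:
$X = -5$ ($X = 4 - 9 = -5$)
$M{\left(H,x \right)} = 78 + H + x$
$g = 3050$ ($g = \left(-610\right) \left(-5\right) = 3050$)
$\left(g - 8675\right) \left(M{\left(92,-104 \right)} + 23310\right) = \left(3050 - 8675\right) \left(\left(78 + 92 - 104\right) + 23310\right) = - 5625 \left(66 + 23310\right) = \left(-5625\right) 23376 = -131490000$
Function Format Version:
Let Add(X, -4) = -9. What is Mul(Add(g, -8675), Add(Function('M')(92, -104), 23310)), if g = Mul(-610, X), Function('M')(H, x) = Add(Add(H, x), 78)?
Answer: -131490000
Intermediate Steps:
X = -5 (X = Add(4, -9) = -5)
Function('M')(H, x) = Add(78, H, x)
g = 3050 (g = Mul(-610, -5) = 3050)
Mul(Add(g, -8675), Add(Function('M')(92, -104), 23310)) = Mul(Add(3050, -8675), Add(Add(78, 92, -104), 23310)) = Mul(-5625, Add(66, 23310)) = Mul(-5625, 23376) = -131490000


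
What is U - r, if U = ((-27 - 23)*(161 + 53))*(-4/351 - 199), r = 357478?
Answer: 621952322/351 ≈ 1.7719e+6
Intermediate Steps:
U = 747427100/351 (U = (-50*214)*(-4*1/351 - 199) = -10700*(-4/351 - 199) = -10700*(-69853/351) = 747427100/351 ≈ 2.1294e+6)
U - r = 747427100/351 - 1*357478 = 747427100/351 - 357478 = 621952322/351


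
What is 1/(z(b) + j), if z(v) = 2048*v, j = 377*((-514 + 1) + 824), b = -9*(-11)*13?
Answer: 1/2753023 ≈ 3.6324e-7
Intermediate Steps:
b = 1287 (b = 99*13 = 1287)
j = 117247 (j = 377*(-513 + 824) = 377*311 = 117247)
1/(z(b) + j) = 1/(2048*1287 + 117247) = 1/(2635776 + 117247) = 1/2753023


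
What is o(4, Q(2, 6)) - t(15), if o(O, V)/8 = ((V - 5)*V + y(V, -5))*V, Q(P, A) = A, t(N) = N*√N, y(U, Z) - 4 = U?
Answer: 768 - 15*√15 ≈ 709.91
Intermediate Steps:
y(U, Z) = 4 + U
t(N) = N^(3/2)
o(O, V) = 8*V*(4 + V + V*(-5 + V)) (o(O, V) = 8*(((V - 5)*V + (4 + V))*V) = 8*(((-5 + V)*V + (4 + V))*V) = 8*((V*(-5 + V) + (4 + V))*V) = 8*((4 + V + V*(-5 + V))*V) = 8*(V*(4 + V + V*(-5 + V))) = 8*V*(4 + V + V*(-5 + V)))
o(4, Q(2, 6)) - t(15) = 8*6*(4 + 6² - 4*6) - 15^(3/2) = 8*6*(4 + 36 - 24) - 15*√15 = 8*6*16 - 15*√15 = 768 - 15*√15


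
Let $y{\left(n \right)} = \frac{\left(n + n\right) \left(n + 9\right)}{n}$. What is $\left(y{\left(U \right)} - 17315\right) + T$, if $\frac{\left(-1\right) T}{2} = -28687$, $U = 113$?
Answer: $40303$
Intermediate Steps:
$T = 57374$ ($T = \left(-2\right) \left(-28687\right) = 57374$)
$y{\left(n \right)} = 18 + 2 n$ ($y{\left(n \right)} = \frac{2 n \left(9 + n\right)}{n} = 18 + 2 n$)
$\left(y{\left(U \right)} - 17315\right) + T = \left(\left(18 + 2 \cdot 113\right) - 17315\right) + 57374 = \left(\left(18 + 226\right) - 17315\right) + 57374 = \left(244 - 17315\right) + 57374 = -17071 + 57374 = 40303$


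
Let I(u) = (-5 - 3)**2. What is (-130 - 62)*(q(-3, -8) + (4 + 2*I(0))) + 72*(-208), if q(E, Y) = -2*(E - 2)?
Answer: -42240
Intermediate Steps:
I(u) = 64 (I(u) = (-8)**2 = 64)
q(E, Y) = 4 - 2*E (q(E, Y) = -2*(-2 + E) = 4 - 2*E)
(-130 - 62)*(q(-3, -8) + (4 + 2*I(0))) + 72*(-208) = (-130 - 62)*((4 - 2*(-3)) + (4 + 2*64)) + 72*(-208) = -192*((4 + 6) + (4 + 128)) - 14976 = -192*(10 + 132) - 14976 = -192*142 - 14976 = -27264 - 14976 = -42240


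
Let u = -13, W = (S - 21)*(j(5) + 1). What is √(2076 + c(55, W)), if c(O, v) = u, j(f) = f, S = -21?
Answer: √2063 ≈ 45.420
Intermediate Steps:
W = -252 (W = (-21 - 21)*(5 + 1) = -42*6 = -252)
c(O, v) = -13
√(2076 + c(55, W)) = √(2076 - 13) = √2063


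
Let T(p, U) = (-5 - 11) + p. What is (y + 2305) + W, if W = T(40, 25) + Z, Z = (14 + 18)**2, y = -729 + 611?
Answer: 3235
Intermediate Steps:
T(p, U) = -16 + p
y = -118
Z = 1024 (Z = 32**2 = 1024)
W = 1048 (W = (-16 + 40) + 1024 = 24 + 1024 = 1048)
(y + 2305) + W = (-118 + 2305) + 1048 = 2187 + 1048 = 3235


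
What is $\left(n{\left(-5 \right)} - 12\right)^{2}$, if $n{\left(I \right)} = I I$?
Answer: $169$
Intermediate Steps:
$n{\left(I \right)} = I^{2}$
$\left(n{\left(-5 \right)} - 12\right)^{2} = \left(\left(-5\right)^{2} - 12\right)^{2} = \left(25 - 12\right)^{2} = 13^{2} = 169$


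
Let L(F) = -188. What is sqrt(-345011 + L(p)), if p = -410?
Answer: I*sqrt(345199) ≈ 587.54*I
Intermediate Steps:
sqrt(-345011 + L(p)) = sqrt(-345011 - 188) = sqrt(-345199) = I*sqrt(345199)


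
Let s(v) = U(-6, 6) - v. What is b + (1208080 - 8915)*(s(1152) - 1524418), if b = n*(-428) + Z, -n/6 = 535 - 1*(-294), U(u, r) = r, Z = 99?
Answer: -1829400825089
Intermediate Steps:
s(v) = 6 - v
n = -4974 (n = -6*(535 - 1*(-294)) = -6*(535 + 294) = -6*829 = -4974)
b = 2128971 (b = -4974*(-428) + 99 = 2128872 + 99 = 2128971)
b + (1208080 - 8915)*(s(1152) - 1524418) = 2128971 + (1208080 - 8915)*((6 - 1*1152) - 1524418) = 2128971 + 1199165*((6 - 1152) - 1524418) = 2128971 + 1199165*(-1146 - 1524418) = 2128971 + 1199165*(-1525564) = 2128971 - 1829402954060 = -1829400825089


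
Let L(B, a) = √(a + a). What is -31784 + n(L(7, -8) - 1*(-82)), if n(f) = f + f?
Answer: -31620 + 8*I ≈ -31620.0 + 8.0*I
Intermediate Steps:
L(B, a) = √2*√a (L(B, a) = √(2*a) = √2*√a)
n(f) = 2*f
-31784 + n(L(7, -8) - 1*(-82)) = -31784 + 2*(√2*√(-8) - 1*(-82)) = -31784 + 2*(√2*(2*I*√2) + 82) = -31784 + 2*(4*I + 82) = -31784 + 2*(82 + 4*I) = -31784 + (164 + 8*I) = -31620 + 8*I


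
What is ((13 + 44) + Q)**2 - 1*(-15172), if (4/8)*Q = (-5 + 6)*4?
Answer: 19397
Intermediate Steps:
Q = 8 (Q = 2*((-5 + 6)*4) = 2*(1*4) = 2*4 = 8)
((13 + 44) + Q)**2 - 1*(-15172) = ((13 + 44) + 8)**2 - 1*(-15172) = (57 + 8)**2 + 15172 = 65**2 + 15172 = 4225 + 15172 = 19397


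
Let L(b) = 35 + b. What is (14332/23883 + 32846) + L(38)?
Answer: 786218809/23883 ≈ 32920.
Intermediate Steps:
(14332/23883 + 32846) + L(38) = (14332/23883 + 32846) + (35 + 38) = (14332*(1/23883) + 32846) + 73 = (14332/23883 + 32846) + 73 = 784475350/23883 + 73 = 786218809/23883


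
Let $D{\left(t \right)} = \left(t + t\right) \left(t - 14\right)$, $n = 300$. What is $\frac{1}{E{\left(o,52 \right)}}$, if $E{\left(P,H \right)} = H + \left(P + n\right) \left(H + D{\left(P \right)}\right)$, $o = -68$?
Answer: $\frac{1}{2599380} \approx 3.8471 \cdot 10^{-7}$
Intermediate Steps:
$D{\left(t \right)} = 2 t \left(-14 + t\right)$
$E{\left(P,H \right)} = H + \left(300 + P\right) \left(H + 2 P \left(-14 + P\right)\right)$ ($E{\left(P,H \right)} = H + \left(P + 300\right) \left(H + 2 P \left(-14 + P\right)\right) = H + \left(300 + P\right) \left(H + 2 P \left(-14 + P\right)\right)$)
$\frac{1}{E{\left(o,52 \right)}} = \frac{1}{\left(-8400\right) \left(-68\right) + 2 \left(-68\right)^{3} + 301 \cdot 52 + 572 \left(-68\right)^{2} + 52 \left(-68\right)} = \frac{1}{571200 + 2 \left(-314432\right) + 15652 + 572 \cdot 4624 - 3536} = \frac{1}{571200 - 628864 + 15652 + 2644928 - 3536} = \frac{1}{2599380}$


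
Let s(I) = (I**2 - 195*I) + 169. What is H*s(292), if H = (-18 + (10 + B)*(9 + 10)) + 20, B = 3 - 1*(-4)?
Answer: 9260225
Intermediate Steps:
B = 7 (B = 3 + 4 = 7)
s(I) = 169 + I**2 - 195*I
H = 325 (H = (-18 + (10 + 7)*(9 + 10)) + 20 = (-18 + 17*19) + 20 = (-18 + 323) + 20 = 305 + 20 = 325)
H*s(292) = 325*(169 + 292**2 - 195*292) = 325*(169 + 85264 - 56940) = 325*28493 = 9260225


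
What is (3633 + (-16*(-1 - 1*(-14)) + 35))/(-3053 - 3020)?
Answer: -3460/6073 ≈ -0.56973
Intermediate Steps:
(3633 + (-16*(-1 - 1*(-14)) + 35))/(-3053 - 3020) = (3633 + (-16*(-1 + 14) + 35))/(-6073) = (3633 + (-16*13 + 35))*(-1/6073) = (3633 + (-208 + 35))*(-1/6073) = (3633 - 173)*(-1/6073) = 3460*(-1/6073) = -3460/6073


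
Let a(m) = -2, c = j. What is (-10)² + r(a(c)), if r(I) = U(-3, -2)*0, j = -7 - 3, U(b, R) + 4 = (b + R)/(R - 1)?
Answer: 100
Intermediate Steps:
U(b, R) = -4 + (R + b)/(-1 + R) (U(b, R) = -4 + (b + R)/(R - 1) = -4 + (R + b)/(-1 + R))
j = -10
c = -10
r(I) = 0 (r(I) = ((4 - 3 - 3*(-2))/(-1 - 2))*0 = ((4 - 3 + 6)/(-3))*0 = -⅓*7*0 = -7/3*0 = 0)
(-10)² + r(a(c)) = (-10)² + 0 = 100 + 0 = 100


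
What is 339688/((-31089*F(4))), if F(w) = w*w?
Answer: -42461/62178 ≈ -0.68289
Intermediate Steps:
F(w) = w²
339688/((-31089*F(4))) = 339688/((-31089*4²)) = 339688/((-31089*16)) = 339688/(-497424) = 339688*(-1/497424) = -42461/62178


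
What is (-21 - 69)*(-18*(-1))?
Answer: -1620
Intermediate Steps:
(-21 - 69)*(-18*(-1)) = -90*18 = -1620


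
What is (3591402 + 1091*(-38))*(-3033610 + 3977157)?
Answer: 3349539011368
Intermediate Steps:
(3591402 + 1091*(-38))*(-3033610 + 3977157) = (3591402 - 41458)*943547 = 3549944*943547 = 3349539011368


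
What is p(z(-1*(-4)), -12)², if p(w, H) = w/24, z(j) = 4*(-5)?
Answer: 25/36 ≈ 0.69444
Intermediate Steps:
z(j) = -20
p(w, H) = w/24 (p(w, H) = w*(1/24) = w/24)
p(z(-1*(-4)), -12)² = ((1/24)*(-20))² = (-⅚)² = 25/36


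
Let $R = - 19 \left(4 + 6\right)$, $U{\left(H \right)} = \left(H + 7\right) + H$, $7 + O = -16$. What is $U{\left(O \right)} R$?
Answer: $7410$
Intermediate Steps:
$O = -23$ ($O = -7 - 16 = -23$)
$U{\left(H \right)} = 7 + 2 H$ ($U{\left(H \right)} = \left(7 + H\right) + H = 7 + 2 H$)
$R = -190$ ($R = \left(-19\right) 10 = -190$)
$U{\left(O \right)} R = \left(7 + 2 \left(-23\right)\right) \left(-190\right) = \left(7 - 46\right) \left(-190\right) = \left(-39\right) \left(-190\right) = 7410$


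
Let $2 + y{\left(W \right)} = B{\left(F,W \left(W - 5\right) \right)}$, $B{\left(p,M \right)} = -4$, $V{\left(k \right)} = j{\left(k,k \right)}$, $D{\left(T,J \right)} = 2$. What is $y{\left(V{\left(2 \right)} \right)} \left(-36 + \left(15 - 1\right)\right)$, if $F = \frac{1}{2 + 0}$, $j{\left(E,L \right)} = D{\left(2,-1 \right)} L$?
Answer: $132$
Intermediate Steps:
$j{\left(E,L \right)} = 2 L$
$F = \frac{1}{2} \approx 0.5$
$V{\left(k \right)} = 2 k$
$y{\left(W \right)} = -6$ ($y{\left(W \right)} = -2 - 4 = -6$)
$y{\left(V{\left(2 \right)} \right)} \left(-36 + \left(15 - 1\right)\right) = - 6 \left(-36 + \left(15 - 1\right)\right) = - 6 \left(-36 + 14\right) = \left(-6\right) \left(-22\right) = 132$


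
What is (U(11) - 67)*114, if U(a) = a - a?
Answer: -7638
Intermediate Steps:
U(a) = 0
(U(11) - 67)*114 = (0 - 67)*114 = -67*114 = -7638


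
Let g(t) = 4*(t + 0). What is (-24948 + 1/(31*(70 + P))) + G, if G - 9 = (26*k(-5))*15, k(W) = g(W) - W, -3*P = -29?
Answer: -228115698/7409 ≈ -30789.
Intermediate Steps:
P = 29/3 (P = -⅓*(-29) = 29/3 ≈ 9.6667)
g(t) = 4*t
k(W) = 3*W (k(W) = 4*W - W = 3*W)
G = -5841 (G = 9 + (26*(3*(-5)))*15 = 9 + (26*(-15))*15 = 9 - 390*15 = 9 - 5850 = -5841)
(-24948 + 1/(31*(70 + P))) + G = (-24948 + 1/(31*(70 + 29/3))) - 5841 = (-24948 + 1/(31*(239/3))) - 5841 = (-24948 + 1/(7409/3)) - 5841 = (-24948 + 3/7409) - 5841 = -184839729/7409 - 5841 = -228115698/7409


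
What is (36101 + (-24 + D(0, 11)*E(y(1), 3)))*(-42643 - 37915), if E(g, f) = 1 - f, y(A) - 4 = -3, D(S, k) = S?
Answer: -2906290966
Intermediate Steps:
y(A) = 1 (y(A) = 4 - 3 = 1)
(36101 + (-24 + D(0, 11)*E(y(1), 3)))*(-42643 - 37915) = (36101 + (-24 + 0*(1 - 1*3)))*(-42643 - 37915) = (36101 + (-24 + 0*(1 - 3)))*(-80558) = (36101 + (-24 + 0*(-2)))*(-80558) = (36101 + (-24 + 0))*(-80558) = (36101 - 24)*(-80558) = 36077*(-80558) = -2906290966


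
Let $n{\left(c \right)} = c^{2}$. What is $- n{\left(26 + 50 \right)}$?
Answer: $-5776$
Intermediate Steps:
$- n{\left(26 + 50 \right)} = - \left(26 + 50\right)^{2} = - 76^{2} = \left(-1\right) 5776 = -5776$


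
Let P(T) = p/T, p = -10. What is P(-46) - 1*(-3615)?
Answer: 83150/23 ≈ 3615.2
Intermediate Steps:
P(T) = -10/T
P(-46) - 1*(-3615) = -10/(-46) - 1*(-3615) = -10*(-1/46) + 3615 = 5/23 + 3615 = 83150/23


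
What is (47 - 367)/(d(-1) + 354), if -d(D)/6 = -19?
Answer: -80/117 ≈ -0.68376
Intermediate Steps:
d(D) = 114 (d(D) = -6*(-19) = 114)
(47 - 367)/(d(-1) + 354) = (47 - 367)/(114 + 354) = -320/468 = -320*1/468 = -80/117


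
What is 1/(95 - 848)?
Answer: -1/753 ≈ -0.0013280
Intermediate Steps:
1/(95 - 848) = 1/(-753) = -1/753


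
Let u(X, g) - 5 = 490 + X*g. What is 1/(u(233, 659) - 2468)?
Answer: 1/151574 ≈ 6.5974e-6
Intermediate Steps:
u(X, g) = 495 + X*g (u(X, g) = 5 + (490 + X*g) = 495 + X*g)
1/(u(233, 659) - 2468) = 1/((495 + 233*659) - 2468) = 1/((495 + 153547) - 2468) = 1/(154042 - 2468) = 1/151574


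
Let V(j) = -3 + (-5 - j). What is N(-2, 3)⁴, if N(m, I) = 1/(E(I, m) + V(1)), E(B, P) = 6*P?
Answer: 1/194481 ≈ 5.1419e-6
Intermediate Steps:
V(j) = -8 - j
N(m, I) = 1/(-9 + 6*m) (N(m, I) = 1/(6*m + (-8 - 1*1)) = 1/(6*m + (-8 - 1)) = 1/(6*m - 9) = 1/(-9 + 6*m))
N(-2, 3)⁴ = (1/(3*(-3 + 2*(-2))))⁴ = (1/(3*(-3 - 4)))⁴ = ((⅓)/(-7))⁴ = ((⅓)*(-⅐))⁴ = (-1/21)⁴ = 1/194481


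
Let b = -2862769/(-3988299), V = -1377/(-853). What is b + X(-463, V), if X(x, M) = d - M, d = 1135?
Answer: 551177381797/486002721 ≈ 1134.1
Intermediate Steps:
V = 1377/853 (V = -1377*(-1/853) = 1377/853 ≈ 1.6143)
X(x, M) = 1135 - M
b = 408967/569757 (b = -2862769*(-1/3988299) = 408967/569757 ≈ 0.71779)
b + X(-463, V) = 408967/569757 + (1135 - 1*1377/853) = 408967/569757 + (1135 - 1377/853) = 408967/569757 + 966778/853 = 551177381797/486002721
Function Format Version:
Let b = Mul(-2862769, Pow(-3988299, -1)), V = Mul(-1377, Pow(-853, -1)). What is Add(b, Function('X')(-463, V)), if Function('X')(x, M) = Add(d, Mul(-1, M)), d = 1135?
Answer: Rational(551177381797, 486002721) ≈ 1134.1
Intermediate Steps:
V = Rational(1377, 853) (V = Mul(-1377, Rational(-1, 853)) = Rational(1377, 853) ≈ 1.6143)
Function('X')(x, M) = Add(1135, Mul(-1, M))
b = Rational(408967, 569757) (b = Mul(-2862769, Rational(-1, 3988299)) = Rational(408967, 569757) ≈ 0.71779)
Add(b, Function('X')(-463, V)) = Add(Rational(408967, 569757), Add(1135, Mul(-1, Rational(1377, 853)))) = Add(Rational(408967, 569757), Add(1135, Rational(-1377, 853))) = Add(Rational(408967, 569757), Rational(966778, 853)) = Rational(551177381797, 486002721)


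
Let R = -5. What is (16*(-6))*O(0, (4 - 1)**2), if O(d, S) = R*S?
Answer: 4320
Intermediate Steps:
O(d, S) = -5*S
(16*(-6))*O(0, (4 - 1)**2) = (16*(-6))*(-5*(4 - 1)**2) = -(-480)*3**2 = -(-480)*9 = -96*(-45) = 4320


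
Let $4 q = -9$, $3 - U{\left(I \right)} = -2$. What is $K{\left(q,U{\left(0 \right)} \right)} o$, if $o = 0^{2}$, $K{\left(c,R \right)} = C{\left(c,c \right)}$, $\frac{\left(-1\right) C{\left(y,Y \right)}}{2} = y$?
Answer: $0$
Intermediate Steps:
$C{\left(y,Y \right)} = - 2 y$
$U{\left(I \right)} = 5$ ($U{\left(I \right)} = 3 - -2 = 3 + 2 = 5$)
$q = - \frac{9}{4}$ ($q = \frac{1}{4} \left(-9\right) = - \frac{9}{4} \approx -2.25$)
$K{\left(c,R \right)} = - 2 c$
$o = 0$
$K{\left(q,U{\left(0 \right)} \right)} o = \left(-2\right) \left(- \frac{9}{4}\right) 0 = \frac{9}{2} \cdot 0 = 0$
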